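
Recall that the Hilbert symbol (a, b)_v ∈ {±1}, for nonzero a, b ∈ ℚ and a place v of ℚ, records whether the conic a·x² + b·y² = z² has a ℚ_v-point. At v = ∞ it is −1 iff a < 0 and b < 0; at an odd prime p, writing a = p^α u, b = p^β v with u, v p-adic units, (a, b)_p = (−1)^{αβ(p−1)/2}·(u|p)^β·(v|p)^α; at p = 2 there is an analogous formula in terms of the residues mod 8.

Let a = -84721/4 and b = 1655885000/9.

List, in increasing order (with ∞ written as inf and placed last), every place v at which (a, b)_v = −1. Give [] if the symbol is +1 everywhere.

(a, b) ≡ (-1729, 5474) mod (ℚ^×)²; places V = {2, 3, 5, 7, 11, 13, 17, 19, 23, ∞}.
(a,b)_2: α=-2, β=3; u≡7, v≡1 (mod 8); ε(u)ε(v)=1·0, αω(v)=-2·0, βω(u)=3·0; sum ≡ 0  ⇒  +1.
(a,b)_23: α=0, u≡20; β=1, v≡1 (mod 23); (20|23)=-1, (1|23)=+1; sign (−1)^0·-1^1·+1^0 = -1.
(a,b)_19: α=1, u≡11; β=0, v≡15 (mod 19); (11|19)=+1, (15|19)=-1; sign (−1)^0·+1^0·-1^1 = -1.
(a,b)_7: α=3, u≡3; β=1, v≡5 (mod 7); (3|7)=-1, (5|7)=-1; sign (−1)^1·-1^1·-1^3 = -1.
(a,b)_3: α=0, u≡2; β=-2, v≡2 (mod 3); (2|3)=-1, (2|3)=-1; sign (−1)^0·-1^-2·-1^0 = +1.
(a,b)_17: α=0, u≡6; β=1, v≡13 (mod 17); (6|17)=-1, (13|17)=+1; sign (−1)^0·-1^1·+1^0 = -1.
(a,b)_∞: sgn(-1729)=−, sgn(5474)=+, so +1.
(a,b)_13: α=1, u≡12; β=0, v≡9 (mod 13); (12|13)=+1, (9|13)=+1; sign (−1)^0·+1^0·+1^1 = +1.
(a,b)_5: α=0, u≡1; β=4, v≡4 (mod 5); (1|5)=+1, (4|5)=+1; sign (−1)^0·+1^4·+1^0 = +1.
(a,b)_11: α=0, u≡3; β=2, v≡6 (mod 11); (3|11)=+1, (6|11)=-1; sign (−1)^0·+1^2·-1^0 = +1.
|Ram(-1729, 5474)| = 4, even; anisotropic at {7, 17, 19, 23}.

[7, 17, 19, 23]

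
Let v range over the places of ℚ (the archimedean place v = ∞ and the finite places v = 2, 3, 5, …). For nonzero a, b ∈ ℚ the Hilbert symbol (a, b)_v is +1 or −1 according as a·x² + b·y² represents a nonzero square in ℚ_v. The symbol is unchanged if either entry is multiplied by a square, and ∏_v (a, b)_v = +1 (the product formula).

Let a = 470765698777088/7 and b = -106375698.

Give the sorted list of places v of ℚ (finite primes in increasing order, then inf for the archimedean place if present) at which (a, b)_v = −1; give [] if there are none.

[7, 13]

(a, b) ≡ (34034, -2) mod (ℚ^×)²; places V = {2, 3, 7, 11, 13, 17, ∞}.
(a,b)_3: α=0, u≡2; β=2, v≡1 (mod 3); (2|3)=-1, (1|3)=+1; sign (−1)^0·-1^2·+1^0 = +1.
(a,b)_13: α=3, u≡11; β=2, v≡5 (mod 13); (11|13)=-1, (5|13)=-1; sign (−1)^0·-1^2·-1^3 = -1.
(a,b)_11: α=3, u≡3; β=2, v≡4 (mod 11); (3|11)=+1, (4|11)=+1; sign (−1)^0·+1^2·+1^3 = +1.
(a,b)_17: α=3, u≡16; β=2, v≡2 (mod 17); (16|17)=+1, (2|17)=+1; sign (−1)^0·+1^2·+1^3 = +1.
(a,b)_2: α=15, β=1; u≡1, v≡7 (mod 8); ε(u)ε(v)=0·1, αω(v)=15·0, βω(u)=1·0; sum ≡ 0  ⇒  +1.
(a,b)_7: α=-1, u≡1; β=0, v≡5 (mod 7); (1|7)=+1, (5|7)=-1; sign (−1)^0·+1^0·-1^-1 = -1.
(a,b)_∞: sgn(34034)=+, sgn(-2)=−, so +1.
|Ram(34034, -2)| = 2, even; anisotropic at {7, 13}.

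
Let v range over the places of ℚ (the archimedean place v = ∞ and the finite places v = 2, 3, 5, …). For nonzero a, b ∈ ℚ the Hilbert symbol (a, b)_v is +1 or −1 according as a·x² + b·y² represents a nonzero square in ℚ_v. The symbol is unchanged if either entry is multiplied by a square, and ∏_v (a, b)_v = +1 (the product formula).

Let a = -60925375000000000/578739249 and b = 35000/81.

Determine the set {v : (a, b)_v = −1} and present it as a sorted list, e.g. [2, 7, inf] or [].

Mod squares: a ≡ -406, b ≡ 14. Check v ∈ {∞, 2, 3, 5, 7, 11, 29}.
v=5: a=5^12·(≡1), b=5^4·(≡1) mod 5; (1|5)=+1, (1|5)=+1; (−1)^{12·4·2}·(+1)^4·(+1)^12 = +1.
v=2: v_2(a)=9, v_2(b)=3; units ≡ 5, 7 (mod 8); ε·ε+αω+βω = 0·1+9·0+3·1 ≡ 1  ⇒  (a,b)_2 = -1.
v=11: a=11^-2·(≡4), b=11^0·(≡5) mod 11; (4|11)=+1, (5|11)=+1; (−1)^{-2·0·5}·(+1)^0·(+1)^-2 = +1.
v=3: a=3^-14·(≡2), b=3^-4·(≡2) mod 3; (2|3)=-1, (2|3)=-1; (−1)^{-14·-4·1}·(-1)^-4·(-1)^-14 = +1.
v=∞: -406 < 0 and 14 > 0  ⇒  (a,b)_∞ = +1.
v=29: a=29^1·(≡8), b=29^0·(≡15) mod 29; (8|29)=-1, (15|29)=-1; (−1)^{1·0·14}·(-1)^0·(-1)^1 = -1.
v=7: a=7^5·(≡5), b=7^1·(≡4) mod 7; (5|7)=-1, (4|7)=+1; (−1)^{5·1·3}·(-1)^1·(+1)^5 = +1.
|Ram(-406, 14)| = 2, even; anisotropic at {2, 29}.

[2, 29]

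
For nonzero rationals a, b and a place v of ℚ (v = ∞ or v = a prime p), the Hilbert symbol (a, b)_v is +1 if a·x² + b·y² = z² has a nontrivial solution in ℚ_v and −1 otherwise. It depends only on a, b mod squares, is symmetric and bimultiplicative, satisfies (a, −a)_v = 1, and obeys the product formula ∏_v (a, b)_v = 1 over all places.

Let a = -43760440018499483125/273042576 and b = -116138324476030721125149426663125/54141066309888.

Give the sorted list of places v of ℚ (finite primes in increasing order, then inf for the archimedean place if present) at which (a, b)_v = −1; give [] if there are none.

[2, 11, 17, 29, 37, inf]

Mod squares: a ≡ -37, b ≡ -4614973. Check v ∈ {∞, 2, 3, 5, 7, 11, 13, 17, 19, 23, 29, 37}.
v=3: a=3^-10·(≡2), b=3^-16·(≡2) mod 3; (2|3)=-1, (2|3)=-1; (−1)^{-10·-16·1}·(-1)^-16·(-1)^-10 = +1.
v=19: a=19^0·(≡9), b=19^2·(≡15) mod 19; (9|19)=+1, (15|19)=-1; (−1)^{0·2·9}·(+1)^2·(-1)^0 = +1.
v=37: a=37^1·(≡7), b=37^1·(≡8) mod 37; (7|37)=+1, (8|37)=-1; (−1)^{1·1·18}·(+1)^1·(-1)^1 = -1.
v=11: a=11^6·(≡8), b=11^9·(≡2) mod 11; (8|11)=-1, (2|11)=-1; (−1)^{6·9·5}·(-1)^9·(-1)^6 = -1.
v=2: v_2(a)=-4, v_2(b)=-8; units ≡ 3, 3 (mod 8); ε·ε+αω+βω = 1·1+-4·1+-8·1 ≡ 1  ⇒  (a,b)_2 = -1.
v=5: a=5^4·(≡2), b=5^4·(≡3) mod 5; (2|5)=-1, (3|5)=-1; (−1)^{4·4·2}·(-1)^4·(-1)^4 = +1.
v=13: a=13^0·(≡11), b=13^2·(≡9) mod 13; (11|13)=-1, (9|13)=+1; (−1)^{0·2·6}·(-1)^2·(+1)^0 = +1.
v=∞: -37 < 0 and -4614973 < 0  ⇒  (a,b)_∞ = -1.
v=23: a=23^2·(≡12), b=23^3·(≡8) mod 23; (12|23)=+1, (8|23)=+1; (−1)^{2·3·11}·(+1)^3·(+1)^2 = +1.
v=29: a=29^2·(≡10), b=29^3·(≡2) mod 29; (10|29)=-1, (2|29)=-1; (−1)^{2·3·14}·(-1)^3·(-1)^2 = -1.
v=17: a=17^-2·(≡14), b=17^-3·(≡15) mod 17; (14|17)=-1, (15|17)=+1; (−1)^{-2·-3·8}·(-1)^-3·(+1)^-2 = -1.
v=7: a=7^4·(≡6), b=7^6·(≡1) mod 7; (6|7)=-1, (1|7)=+1; (−1)^{4·6·3}·(-1)^6·(+1)^4 = +1.
Ram(-37, -4614973) = {2, 11, 17, 29, 37, ∞}; no ℚ_2-point on the conic.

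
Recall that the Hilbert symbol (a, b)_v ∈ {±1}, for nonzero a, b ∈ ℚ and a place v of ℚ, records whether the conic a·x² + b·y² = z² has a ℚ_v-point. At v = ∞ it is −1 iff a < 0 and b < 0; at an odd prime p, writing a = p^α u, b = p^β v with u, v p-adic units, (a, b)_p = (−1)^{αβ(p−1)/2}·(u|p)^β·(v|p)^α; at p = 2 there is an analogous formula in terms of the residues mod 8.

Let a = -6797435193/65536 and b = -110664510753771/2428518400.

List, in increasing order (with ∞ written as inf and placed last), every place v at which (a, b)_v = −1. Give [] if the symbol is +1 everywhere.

[3, 17, 29, inf]

Mod squares: a ≡ -290377, b ≡ -871131. Check v ∈ {∞, 2, 3, 5, 7, 11, 13, 17, 19, 29, 31}.
v=∞: -290377 < 0 and -871131 < 0  ⇒  (a,b)_∞ = -1.
v=3: a=3^4·(≡2), b=3^3·(≡2) mod 3; (2|3)=-1, (2|3)=-1; (−1)^{4·3·1}·(-1)^3·(-1)^4 = -1.
v=13: a=13^0·(≡12), b=13^2·(≡4) mod 13; (12|13)=+1, (4|13)=+1; (−1)^{0·2·6}·(+1)^2·(+1)^0 = +1.
v=29: a=29^1·(≡12), b=29^1·(≡23) mod 29; (12|29)=-1, (23|29)=+1; (−1)^{1·1·14}·(-1)^1·(+1)^1 = -1.
v=31: a=31^1·(≡21), b=31^1·(≡1) mod 31; (21|31)=-1, (1|31)=+1; (−1)^{1·1·15}·(-1)^1·(+1)^1 = +1.
v=5: a=5^0·(≡2), b=5^-2·(≡4) mod 5; (2|5)=-1, (4|5)=+1; (−1)^{0·-2·2}·(-1)^-2·(+1)^0 = +1.
v=2: v_2(a)=-16, v_2(b)=-14; units ≡ 7, 5 (mod 8); ε·ε+αω+βω = 1·0+-16·1+-14·0 ≡ 0  ⇒  (a,b)_2 = +1.
v=17: a=17^3·(≡1), b=17^5·(≡5) mod 17; (1|17)=+1, (5|17)=-1; (−1)^{3·5·8}·(+1)^5·(-1)^3 = -1.
v=19: a=19^1·(≡10), b=19^1·(≡16) mod 19; (10|19)=-1, (16|19)=+1; (−1)^{1·1·9}·(-1)^1·(+1)^1 = +1.
v=7: a=7^0·(≡2), b=7^-2·(≡3) mod 7; (2|7)=+1, (3|7)=-1; (−1)^{0·-2·3}·(+1)^-2·(-1)^0 = +1.
v=11: a=11^0·(≡5), b=11^-2·(≡9) mod 11; (5|11)=+1, (9|11)=+1; (−1)^{0·-2·5}·(+1)^-2·(+1)^0 = +1.
|Ram(-290377, -871131)| = 4, even; anisotropic at {3, 17, 29, ∞}.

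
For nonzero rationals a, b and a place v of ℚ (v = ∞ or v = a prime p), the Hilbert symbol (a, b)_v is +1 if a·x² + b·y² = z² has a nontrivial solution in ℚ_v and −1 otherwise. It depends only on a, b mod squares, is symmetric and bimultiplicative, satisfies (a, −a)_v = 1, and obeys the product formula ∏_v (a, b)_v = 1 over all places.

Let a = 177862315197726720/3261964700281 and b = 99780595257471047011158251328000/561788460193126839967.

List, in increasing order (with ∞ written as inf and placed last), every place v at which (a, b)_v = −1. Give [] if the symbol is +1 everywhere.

(a, b) ≡ (330, 910) mod (ℚ^×)²; places V = {2, 3, 5, 7, 11, 13, 17, 19, 29, 31, 37, 41, 43, ∞}.
(a,b)_5: α=1, u≡4; β=3, v≡2 (mod 5); (4|5)=+1, (2|5)=-1; sign (−1)^0·+1^3·-1^1 = -1.
(a,b)_17: α=0, u≡3; β=-4, v≡1 (mod 17); (3|17)=-1, (1|17)=+1; sign (−1)^0·-1^-4·+1^0 = +1.
(a,b)_13: α=0, u≡2; β=1, v≡6 (mod 13); (2|13)=-1, (6|13)=-1; sign (−1)^0·-1^1·-1^0 = -1.
(a,b)_31: α=-2, u≡9; β=-2, v≡3 (mod 31); (9|31)=+1, (3|31)=-1; sign (−1)^0·+1^-2·-1^-2 = +1.
(a,b)_37: α=2, u≡34; β=6, v≡29 (mod 37); (34|37)=+1, (29|37)=-1; sign (−1)^0·+1^6·-1^2 = +1.
(a,b)_3: α=3, u≡2; β=14, v≡1 (mod 3); (2|3)=-1, (1|3)=+1; sign (−1)^0·-1^14·+1^3 = +1.
(a,b)_43: α=2, u≡22; β=2, v≡32 (mod 43); (22|43)=-1, (32|43)=-1; sign (−1)^0·-1^2·-1^2 = +1.
(a,b)_7: α=-4, u≡4; β=-1, v≡4 (mod 7); (4|7)=+1, (4|7)=+1; sign (−1)^0·+1^-1·+1^-4 = +1.
(a,b)_2: α=17, β=9; u≡5, v≡7 (mod 8); ε(u)ε(v)=0·1, αω(v)=17·0, βω(u)=9·1; sum ≡ 1  ⇒  -1.
(a,b)_41: α=-2, u≡40; β=-2, v≡2 (mod 41); (40|41)=+1, (2|41)=+1; sign (−1)^0·+1^-2·+1^-2 = +1.
(a,b)_∞: sgn(330)=+, sgn(910)=+, so +1.
(a,b)_19: α=2, u≡4; β=2, v≡11 (mod 19); (4|19)=+1, (11|19)=+1; sign (−1)^0·+1^2·+1^2 = +1.
(a,b)_11: α=1, u≡10; β=4, v≡6 (mod 11); (10|11)=-1, (6|11)=-1; sign (−1)^0·-1^4·-1^1 = -1.
(a,b)_29: α=-2, u≡19; β=-6, v≡21 (mod 29); (19|29)=-1, (21|29)=-1; sign (−1)^0·-1^-6·-1^-2 = +1.
|Ram(330, 910)| = 4, even; anisotropic at {2, 5, 11, 13}.

[2, 5, 11, 13]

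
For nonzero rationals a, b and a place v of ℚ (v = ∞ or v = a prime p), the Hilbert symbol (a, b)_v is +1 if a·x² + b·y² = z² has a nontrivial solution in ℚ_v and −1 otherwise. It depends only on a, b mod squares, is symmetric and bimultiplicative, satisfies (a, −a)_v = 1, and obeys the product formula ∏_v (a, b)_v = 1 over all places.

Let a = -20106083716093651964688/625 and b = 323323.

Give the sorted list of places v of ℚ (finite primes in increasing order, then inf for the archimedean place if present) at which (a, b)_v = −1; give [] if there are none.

[2, 11, 17, 19]

Mod squares: a ≡ -57057, b ≡ 323323. Check v ∈ {∞, 2, 3, 5, 7, 11, 13, 17, 19}.
v=13: a=13^3·(≡11), b=13^1·(≡2) mod 13; (11|13)=-1, (2|13)=-1; (−1)^{3·1·6}·(-1)^1·(-1)^3 = +1.
v=17: a=17^4·(≡6), b=17^1·(≡13) mod 17; (6|17)=-1, (13|17)=+1; (−1)^{4·1·8}·(-1)^1·(+1)^4 = -1.
v=11: a=11^3·(≡3), b=11^1·(≡1) mod 11; (3|11)=+1, (1|11)=+1; (−1)^{3·1·5}·(+1)^1·(+1)^3 = -1.
v=2: v_2(a)=4, v_2(b)=0; units ≡ 7, 3 (mod 8); ε·ε+αω+βω = 1·1+4·1+0·0 ≡ 1  ⇒  (a,b)_2 = -1.
v=∞: -57057 < 0 and 323323 > 0  ⇒  (a,b)_∞ = +1.
v=19: a=19^3·(≡13), b=19^1·(≡12) mod 19; (13|19)=-1, (12|19)=-1; (−1)^{3·1·9}·(-1)^1·(-1)^3 = -1.
v=7: a=7^3·(≡2), b=7^1·(≡3) mod 7; (2|7)=+1, (3|7)=-1; (−1)^{3·1·3}·(+1)^1·(-1)^3 = +1.
v=3: a=3^7·(≡1), b=3^0·(≡1) mod 3; (1|3)=+1, (1|3)=+1; (−1)^{7·0·1}·(+1)^0·(+1)^7 = +1.
v=5: a=5^-4·(≡2), b=5^0·(≡3) mod 5; (2|5)=-1, (3|5)=-1; (−1)^{-4·0·2}·(-1)^0·(-1)^-4 = +1.
Ram(-57057, 323323) = {2, 11, 17, 19}; no ℚ_2-point on the conic.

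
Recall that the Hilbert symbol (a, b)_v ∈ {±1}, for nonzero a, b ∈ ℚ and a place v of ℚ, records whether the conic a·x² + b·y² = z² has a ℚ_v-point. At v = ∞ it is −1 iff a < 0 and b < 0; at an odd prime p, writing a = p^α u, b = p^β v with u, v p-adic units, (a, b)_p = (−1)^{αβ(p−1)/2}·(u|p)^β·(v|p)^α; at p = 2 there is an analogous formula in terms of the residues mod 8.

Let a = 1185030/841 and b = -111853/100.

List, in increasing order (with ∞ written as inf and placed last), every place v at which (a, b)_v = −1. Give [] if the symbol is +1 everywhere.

[5, 7, 11, 19]

(a, b) ≡ (14630, -133) mod (ℚ^×)²; places V = {2, 3, 5, 7, 11, 19, 29, ∞}.
(a,b)_7: α=1, u≡2; β=1, v≡1 (mod 7); (2|7)=+1, (1|7)=+1; sign (−1)^1·+1^1·+1^1 = -1.
(a,b)_2: α=1, β=-2; u≡3, v≡3 (mod 8); ε(u)ε(v)=1·1, αω(v)=1·1, βω(u)=-2·1; sum ≡ 0  ⇒  +1.
(a,b)_19: α=1, u≡10; β=1, v≡12 (mod 19); (10|19)=-1, (12|19)=-1; sign (−1)^1·-1^1·-1^1 = -1.
(a,b)_3: α=4, u≡2; β=0, v≡2 (mod 3); (2|3)=-1, (2|3)=-1; sign (−1)^0·-1^0·-1^4 = +1.
(a,b)_11: α=1, u≡8; β=0, v≡6 (mod 11); (8|11)=-1, (6|11)=-1; sign (−1)^0·-1^0·-1^1 = -1.
(a,b)_∞: sgn(14630)=+, sgn(-133)=−, so +1.
(a,b)_29: α=-2, u≡3; β=2, v≡21 (mod 29); (3|29)=-1, (21|29)=-1; sign (−1)^0·-1^2·-1^-2 = +1.
(a,b)_5: α=1, u≡1; β=-2, v≡3 (mod 5); (1|5)=+1, (3|5)=-1; sign (−1)^0·+1^-2·-1^1 = -1.
Ram(14630, -133) = {5, 7, 11, 19}; no ℚ_5-point on the conic.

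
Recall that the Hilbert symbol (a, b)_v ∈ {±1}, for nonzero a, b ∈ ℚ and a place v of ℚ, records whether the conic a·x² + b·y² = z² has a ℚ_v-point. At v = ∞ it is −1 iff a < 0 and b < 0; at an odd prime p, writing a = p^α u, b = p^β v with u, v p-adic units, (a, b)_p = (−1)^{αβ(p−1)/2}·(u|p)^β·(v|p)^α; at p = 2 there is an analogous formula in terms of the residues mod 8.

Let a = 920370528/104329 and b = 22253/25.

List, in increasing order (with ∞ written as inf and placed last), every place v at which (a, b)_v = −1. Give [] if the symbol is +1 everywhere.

(a, b) ≡ (22, 77) mod (ℚ^×)²; places V = {2, 3, 5, 7, 11, 17, 19, ∞}.
(a,b)_2: α=5, β=0; u≡3, v≡5 (mod 8); ε(u)ε(v)=1·0, αω(v)=5·1, βω(u)=0·1; sum ≡ 1  ⇒  -1.
(a,b)_3: α=2, u≡1; β=0, v≡2 (mod 3); (1|3)=+1, (2|3)=-1; sign (−1)^0·+1^0·-1^2 = +1.
(a,b)_5: α=0, u≡2; β=-2, v≡3 (mod 5); (2|5)=-1, (3|5)=-1; sign (−1)^0·-1^-2·-1^0 = +1.
(a,b)_17: α=-2, u≡12; β=2, v≡16 (mod 17); (12|17)=-1, (16|17)=+1; sign (−1)^0·-1^2·+1^-2 = +1.
(a,b)_7: α=4, u≡1; β=1, v≡2 (mod 7); (1|7)=+1, (2|7)=+1; sign (−1)^0·+1^1·+1^4 = +1.
(a,b)_∞: sgn(22)=+, sgn(77)=+, so +1.
(a,b)_19: α=-2, u≡10; β=0, v≡7 (mod 19); (10|19)=-1, (7|19)=+1; sign (−1)^0·-1^0·+1^-2 = +1.
(a,b)_11: α=3, u≡10; β=1, v≡7 (mod 11); (10|11)=-1, (7|11)=-1; sign (−1)^1·-1^1·-1^3 = -1.
(22, 77 / ℚ) ramifies at {2, 11}: a division algebra.

[2, 11]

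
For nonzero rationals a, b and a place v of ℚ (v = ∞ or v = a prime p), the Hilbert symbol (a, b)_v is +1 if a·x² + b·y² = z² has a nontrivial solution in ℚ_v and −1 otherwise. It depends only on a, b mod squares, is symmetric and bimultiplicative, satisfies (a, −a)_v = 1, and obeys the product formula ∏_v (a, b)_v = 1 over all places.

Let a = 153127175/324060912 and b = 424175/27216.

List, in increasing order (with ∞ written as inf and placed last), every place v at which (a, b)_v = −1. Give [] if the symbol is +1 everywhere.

(a, b) ≡ (329, 987) mod (ℚ^×)²; places V = {2, 3, 5, 7, 19, 47, ∞}.
(a,b)_47: α=1, u≡32; β=1, v≡16 (mod 47); (32|47)=+1, (16|47)=+1; sign (−1)^1·+1^1·+1^1 = -1.
(a,b)_∞: sgn(329)=+, sgn(987)=+, so +1.
(a,b)_19: α=4, u≡6; β=2, v≡2 (mod 19); (6|19)=+1, (2|19)=-1; sign (−1)^0·+1^2·-1^4 = +1.
(a,b)_5: α=2, u≡1; β=2, v≡2 (mod 5); (1|5)=+1, (2|5)=-1; sign (−1)^0·+1^2·-1^2 = +1.
(a,b)_7: α=-3, u≡5; β=-1, v≡1 (mod 7); (5|7)=-1, (1|7)=+1; sign (−1)^1·-1^-1·+1^-3 = +1.
(a,b)_3: α=-10, u≡2; β=-5, v≡2 (mod 3); (2|3)=-1, (2|3)=-1; sign (−1)^0·-1^-5·-1^-10 = -1.
(a,b)_2: α=-4, β=-4; u≡1, v≡3 (mod 8); ε(u)ε(v)=0·1, αω(v)=-4·1, βω(u)=-4·0; sum ≡ 0  ⇒  +1.
(329, 987 / ℚ) ramifies at {3, 47}: a division algebra.

[3, 47]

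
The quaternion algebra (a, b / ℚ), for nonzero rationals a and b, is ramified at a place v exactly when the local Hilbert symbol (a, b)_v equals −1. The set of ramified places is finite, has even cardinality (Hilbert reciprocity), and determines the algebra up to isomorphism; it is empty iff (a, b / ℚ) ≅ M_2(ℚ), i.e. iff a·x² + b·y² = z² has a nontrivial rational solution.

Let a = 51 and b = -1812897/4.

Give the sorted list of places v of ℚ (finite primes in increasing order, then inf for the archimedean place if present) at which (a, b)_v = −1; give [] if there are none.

[2, 3]

(a, b) ≡ (51, -697) mod (ℚ^×)²; places V = {2, 3, 17, 41, ∞}.
(a,b)_3: α=1, u≡2; β=2, v≡2 (mod 3); (2|3)=-1, (2|3)=-1; sign (−1)^0·-1^2·-1^1 = -1.
(a,b)_41: α=0, u≡10; β=1, v≡26 (mod 41); (10|41)=+1, (26|41)=-1; sign (−1)^0·+1^1·-1^0 = +1.
(a,b)_17: α=1, u≡3; β=3, v≡14 (mod 17); (3|17)=-1, (14|17)=-1; sign (−1)^0·-1^3·-1^1 = +1.
(a,b)_∞: sgn(51)=+, sgn(-697)=−, so +1.
(a,b)_2: α=0, β=-2; u≡3, v≡7 (mod 8); ε(u)ε(v)=1·1, αω(v)=0·0, βω(u)=-2·1; sum ≡ 1  ⇒  -1.
|Ram(51, -697)| = 2, even; anisotropic at {2, 3}.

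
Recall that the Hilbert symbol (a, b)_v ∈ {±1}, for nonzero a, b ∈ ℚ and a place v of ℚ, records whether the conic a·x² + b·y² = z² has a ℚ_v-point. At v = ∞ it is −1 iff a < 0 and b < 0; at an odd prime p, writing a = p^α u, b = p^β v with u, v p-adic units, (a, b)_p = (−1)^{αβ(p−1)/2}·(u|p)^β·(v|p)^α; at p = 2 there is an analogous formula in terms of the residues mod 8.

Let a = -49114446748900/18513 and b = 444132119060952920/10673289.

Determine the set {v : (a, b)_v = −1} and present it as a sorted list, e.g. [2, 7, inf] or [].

[2, 5, 37, 47]

Mod squares: a ≡ -17, b ≡ 226070. Check v ∈ {∞, 2, 3, 5, 11, 13, 17, 31, 37, 47}.
v=13: a=13^2·(≡3), b=13^3·(≡9) mod 13; (3|13)=+1, (9|13)=+1; (−1)^{2·3·6}·(+1)^3·(+1)^2 = +1.
v=37: a=37^2·(≡19), b=37^3·(≡18) mod 37; (19|37)=-1, (18|37)=-1; (−1)^{2·3·18}·(-1)^3·(-1)^2 = -1.
v=∞: -17 < 0 and 226070 > 0  ⇒  (a,b)_∞ = +1.
v=2: v_2(a)=2, v_2(b)=3; units ≡ 7, 3 (mod 8); ε·ε+αω+βω = 1·1+2·1+3·0 ≡ 1  ⇒  (a,b)_2 = -1.
v=17: a=17^-1·(≡9), b=17^0·(≡8) mod 17; (9|17)=+1, (8|17)=+1; (−1)^{-1·0·8}·(+1)^0·(+1)^-1 = +1.
v=47: a=47^2·(≡13), b=47^3·(≡16) mod 47; (13|47)=-1, (16|47)=+1; (−1)^{2·3·23}·(-1)^3·(+1)^2 = -1.
v=3: a=3^-2·(≡1), b=3^-6·(≡2) mod 3; (1|3)=+1, (2|3)=-1; (−1)^{-2·-6·1}·(+1)^-6·(-1)^-2 = +1.
v=11: a=11^-2·(≡5), b=11^-4·(≡5) mod 11; (5|11)=+1, (5|11)=+1; (−1)^{-2·-4·5}·(+1)^-4·(+1)^-2 = +1.
v=31: a=31^2·(≡8), b=31^2·(≡1) mod 31; (8|31)=+1, (1|31)=+1; (−1)^{2·2·15}·(+1)^2·(+1)^2 = +1.
v=5: a=5^2·(≡3), b=5^1·(≡1) mod 5; (3|5)=-1, (1|5)=+1; (−1)^{2·1·2}·(-1)^1·(+1)^2 = -1.
Ram(-17, 226070) = {2, 5, 37, 47}; no ℚ_2-point on the conic.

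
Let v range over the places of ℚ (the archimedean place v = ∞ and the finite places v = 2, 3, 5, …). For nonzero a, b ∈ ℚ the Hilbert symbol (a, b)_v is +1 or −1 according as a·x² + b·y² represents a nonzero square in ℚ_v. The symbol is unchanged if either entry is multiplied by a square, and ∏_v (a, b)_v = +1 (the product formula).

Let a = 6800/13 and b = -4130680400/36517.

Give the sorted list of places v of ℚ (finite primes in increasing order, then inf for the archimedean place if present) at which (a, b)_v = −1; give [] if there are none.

[13, 23]

Mod squares: a ≡ 221, b ≡ -55913. Check v ∈ {∞, 2, 5, 7, 11, 13, 17, 23, 53}.
v=∞: 221 > 0 and -55913 < 0  ⇒  (a,b)_∞ = +1.
v=53: a=53^0·(≡42), b=53^-2·(≡8) mod 53; (42|53)=+1, (8|53)=-1; (−1)^{0·-2·26}·(+1)^-2·(-1)^0 = +1.
v=5: a=5^2·(≡4), b=5^2·(≡2) mod 5; (4|5)=+1, (2|5)=-1; (−1)^{2·2·2}·(+1)^2·(-1)^2 = +1.
v=23: a=23^0·(≡10), b=23^1·(≡15) mod 23; (10|23)=-1, (15|23)=-1; (−1)^{0·1·11}·(-1)^1·(-1)^0 = -1.
v=7: a=7^0·(≡4), b=7^4·(≡5) mod 7; (4|7)=+1, (5|7)=-1; (−1)^{0·4·3}·(+1)^4·(-1)^0 = +1.
v=13: a=13^-1·(≡1), b=13^-1·(≡11) mod 13; (1|13)=+1, (11|13)=-1; (−1)^{-1·-1·6}·(+1)^-1·(-1)^-1 = -1.
v=11: a=11^0·(≡1), b=11^1·(≡2) mod 11; (1|11)=+1, (2|11)=-1; (−1)^{0·1·5}·(+1)^1·(-1)^0 = +1.
v=2: v_2(a)=4, v_2(b)=4; units ≡ 5, 7 (mod 8); ε·ε+αω+βω = 0·1+4·0+4·1 ≡ 0  ⇒  (a,b)_2 = +1.
v=17: a=17^1·(≡2), b=17^1·(≡4) mod 17; (2|17)=+1, (4|17)=+1; (−1)^{1·1·8}·(+1)^1·(+1)^1 = +1.
|Ram(221, -55913)| = 2, even; anisotropic at {13, 23}.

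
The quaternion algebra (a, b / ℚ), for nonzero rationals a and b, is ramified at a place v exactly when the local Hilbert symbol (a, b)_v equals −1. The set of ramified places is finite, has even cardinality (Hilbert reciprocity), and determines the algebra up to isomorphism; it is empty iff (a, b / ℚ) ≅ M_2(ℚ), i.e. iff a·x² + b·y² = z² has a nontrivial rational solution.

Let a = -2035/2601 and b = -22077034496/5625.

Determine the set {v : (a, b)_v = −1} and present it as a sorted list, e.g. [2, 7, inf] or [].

[17, 37, 41, inf]

(a, b) ≡ (-2035, -5389901) mod (ℚ^×)²; places V = {2, 3, 5, 11, 17, 19, 37, 41, ∞}.
(a,b)_3: α=-2, u≡2; β=-2, v≡1 (mod 3); (2|3)=-1, (1|3)=+1; sign (−1)^0·-1^-2·+1^-2 = +1.
(a,b)_41: α=0, u≡35; β=1, v≡28 (mod 41); (35|41)=-1, (28|41)=-1; sign (−1)^0·-1^1·-1^0 = -1.
(a,b)_37: α=1, u≡32; β=1, v≡7 (mod 37); (32|37)=-1, (7|37)=+1; sign (−1)^0·-1^1·+1^1 = -1.
(a,b)_11: α=1, u≡7; β=1, v≡4 (mod 11); (7|11)=-1, (4|11)=+1; sign (−1)^1·-1^1·+1^1 = +1.
(a,b)_5: α=1, u≡3; β=-4, v≡1 (mod 5); (3|5)=-1, (1|5)=+1; sign (−1)^0·-1^-4·+1^1 = +1.
(a,b)_17: α=-2, u≡10; β=1, v≡7 (mod 17); (10|17)=-1, (7|17)=-1; sign (−1)^0·-1^1·-1^-2 = -1.
(a,b)_19: α=0, u≡1; β=1, v≡15 (mod 19); (1|19)=+1, (15|19)=-1; sign (−1)^0·+1^1·-1^0 = +1.
(a,b)_2: α=0, β=12; u≡5, v≡3 (mod 8); ε(u)ε(v)=0·1, αω(v)=0·1, βω(u)=12·1; sum ≡ 0  ⇒  +1.
(a,b)_∞: sgn(-2035)=−, sgn(-5389901)=−, so -1.
Ram(-2035, -5389901) = {17, 37, 41, ∞}; no ℚ_17-point on the conic.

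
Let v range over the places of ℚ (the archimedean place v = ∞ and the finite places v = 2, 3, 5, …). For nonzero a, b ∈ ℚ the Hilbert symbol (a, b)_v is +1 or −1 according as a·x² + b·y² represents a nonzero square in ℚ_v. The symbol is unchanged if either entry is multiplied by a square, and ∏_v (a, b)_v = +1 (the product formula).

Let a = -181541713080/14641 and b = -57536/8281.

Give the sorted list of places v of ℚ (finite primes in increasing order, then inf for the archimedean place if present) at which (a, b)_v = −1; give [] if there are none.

Mod squares: a ≡ -32430, b ≡ -899. Check v ∈ {∞, 2, 3, 5, 7, 11, 13, 23, 29, 31, 47}.
v=∞: -32430 < 0 and -899 < 0  ⇒  (a,b)_∞ = -1.
v=13: a=13^4·(≡6), b=13^-2·(≡8) mod 13; (6|13)=-1, (8|13)=-1; (−1)^{4·-2·6}·(-1)^-2·(-1)^4 = +1.
v=7: a=7^2·(≡1), b=7^-2·(≡4) mod 7; (1|7)=+1, (4|7)=+1; (−1)^{2·-2·3}·(+1)^-2·(+1)^2 = +1.
v=5: a=5^1·(≡4), b=5^0·(≡4) mod 5; (4|5)=+1, (4|5)=+1; (−1)^{1·0·2}·(+1)^0·(+1)^1 = +1.
v=3: a=3^1·(≡2), b=3^0·(≡1) mod 3; (2|3)=-1, (1|3)=+1; (−1)^{1·0·1}·(-1)^0·(+1)^1 = +1.
v=23: a=23^1·(≡4), b=23^0·(≡10) mod 23; (4|23)=+1, (10|23)=-1; (−1)^{1·0·11}·(+1)^0·(-1)^1 = -1.
v=47: a=47^1·(≡19), b=47^0·(≡20) mod 47; (19|47)=-1, (20|47)=-1; (−1)^{1·0·23}·(-1)^0·(-1)^1 = -1.
v=31: a=31^0·(≡21), b=31^1·(≡1) mod 31; (21|31)=-1, (1|31)=+1; (−1)^{0·1·15}·(-1)^1·(+1)^0 = -1.
v=11: a=11^-4·(≡9), b=11^0·(≡3) mod 11; (9|11)=+1, (3|11)=+1; (−1)^{-4·0·5}·(+1)^0·(+1)^-4 = +1.
v=29: a=29^0·(≡27), b=29^1·(≡21) mod 29; (27|29)=-1, (21|29)=-1; (−1)^{0·1·14}·(-1)^1·(-1)^0 = -1.
v=2: v_2(a)=3, v_2(b)=6; units ≡ 1, 5 (mod 8); ε·ε+αω+βω = 0·0+3·1+6·0 ≡ 1  ⇒  (a,b)_2 = -1.
Ram(-32430, -899) = {2, 23, 29, 31, 47, ∞}; no ℚ_2-point on the conic.

[2, 23, 29, 31, 47, inf]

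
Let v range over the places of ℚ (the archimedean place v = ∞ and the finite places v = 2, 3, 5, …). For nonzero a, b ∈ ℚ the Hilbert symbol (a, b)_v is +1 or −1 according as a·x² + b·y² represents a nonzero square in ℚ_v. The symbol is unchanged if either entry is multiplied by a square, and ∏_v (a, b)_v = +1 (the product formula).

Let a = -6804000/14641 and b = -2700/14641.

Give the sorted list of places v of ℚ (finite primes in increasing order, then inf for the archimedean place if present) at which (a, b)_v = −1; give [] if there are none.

[2, 3, 5, inf]

(a, b) ≡ (-210, -3) mod (ℚ^×)²; places V = {2, 3, 5, 7, 11, ∞}.
(a,b)_2: α=5, β=2; u≡7, v≡5 (mod 8); ε(u)ε(v)=1·0, αω(v)=5·1, βω(u)=2·0; sum ≡ 1  ⇒  -1.
(a,b)_5: α=3, u≡3; β=2, v≡2 (mod 5); (3|5)=-1, (2|5)=-1; sign (−1)^0·-1^2·-1^3 = -1.
(a,b)_7: α=1, u≡5; β=0, v≡4 (mod 7); (5|7)=-1, (4|7)=+1; sign (−1)^0·-1^0·+1^1 = +1.
(a,b)_11: α=-4, u≡6; β=-4, v≡6 (mod 11); (6|11)=-1, (6|11)=-1; sign (−1)^0·-1^-4·-1^-4 = +1.
(a,b)_∞: sgn(-210)=−, sgn(-3)=−, so -1.
(a,b)_3: α=5, u≡2; β=3, v≡2 (mod 3); (2|3)=-1, (2|3)=-1; sign (−1)^1·-1^3·-1^5 = -1.
Ram(-210, -3) = {2, 3, 5, ∞}; no ℚ_2-point on the conic.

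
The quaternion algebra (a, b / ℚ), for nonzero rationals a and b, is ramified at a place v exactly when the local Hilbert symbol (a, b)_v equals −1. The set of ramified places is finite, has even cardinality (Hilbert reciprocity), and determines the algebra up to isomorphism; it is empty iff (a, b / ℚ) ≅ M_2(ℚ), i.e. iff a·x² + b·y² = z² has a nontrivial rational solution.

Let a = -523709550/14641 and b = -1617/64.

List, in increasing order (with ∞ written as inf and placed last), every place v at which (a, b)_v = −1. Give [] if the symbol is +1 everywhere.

[3, 11, 13, inf]

Mod squares: a ≡ -5278, b ≡ -33. Check v ∈ {∞, 2, 3, 5, 7, 11, 13, 29}.
v=3: a=3^4·(≡2), b=3^1·(≡1) mod 3; (2|3)=-1, (1|3)=+1; (−1)^{4·1·1}·(-1)^1·(+1)^4 = -1.
v=7: a=7^3·(≡1), b=7^2·(≡2) mod 7; (1|7)=+1, (2|7)=+1; (−1)^{3·2·3}·(+1)^2·(+1)^3 = +1.
v=∞: -5278 < 0 and -33 < 0  ⇒  (a,b)_∞ = -1.
v=5: a=5^2·(≡3), b=5^0·(≡2) mod 5; (3|5)=-1, (2|5)=-1; (−1)^{2·0·2}·(-1)^0·(-1)^2 = +1.
v=29: a=29^1·(≡3), b=29^0·(≡6) mod 29; (3|29)=-1, (6|29)=+1; (−1)^{1·0·14}·(-1)^0·(+1)^1 = +1.
v=13: a=13^1·(≡4), b=13^0·(≡5) mod 13; (4|13)=+1, (5|13)=-1; (−1)^{1·0·6}·(+1)^0·(-1)^1 = -1.
v=11: a=11^-4·(≡10), b=11^1·(≡2) mod 11; (10|11)=-1, (2|11)=-1; (−1)^{-4·1·5}·(-1)^1·(-1)^-4 = -1.
v=2: v_2(a)=1, v_2(b)=-6; units ≡ 1, 7 (mod 8); ε·ε+αω+βω = 0·1+1·0+-6·0 ≡ 0  ⇒  (a,b)_2 = +1.
Ram(-5278, -33) = {3, 11, 13, ∞}; no ℚ_3-point on the conic.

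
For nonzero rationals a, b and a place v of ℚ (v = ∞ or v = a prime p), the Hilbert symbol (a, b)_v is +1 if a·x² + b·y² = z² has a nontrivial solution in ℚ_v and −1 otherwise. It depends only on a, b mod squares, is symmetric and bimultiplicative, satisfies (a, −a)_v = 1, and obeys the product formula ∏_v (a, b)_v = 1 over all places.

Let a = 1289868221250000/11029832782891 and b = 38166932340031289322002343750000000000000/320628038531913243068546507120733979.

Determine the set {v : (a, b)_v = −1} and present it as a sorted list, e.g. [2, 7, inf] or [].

Mod squares: a ≡ 1615, b ≡ 114. Check v ∈ {∞, 2, 3, 5, 7, 13, 17, 19, 29, 43, 47, 53}.
v=3: a=3^2·(≡1), b=3^3·(≡2) mod 3; (1|3)=+1, (2|3)=-1; (−1)^{2·3·1}·(+1)^3·(-1)^2 = +1.
v=∞: 1615 > 0 and 114 > 0  ⇒  (a,b)_∞ = +1.
v=5: a=5^7·(≡2), b=5^20·(≡4) mod 5; (2|5)=-1, (4|5)=+1; (−1)^{7·20·2}·(-1)^20·(+1)^7 = +1.
v=2: v_2(a)=4, v_2(b)=13; units ≡ 7, 1 (mod 8); ε·ε+αω+βω = 1·0+4·0+13·0 ≡ 0  ⇒  (a,b)_2 = +1.
v=53: a=53^2·(≡24), b=53^6·(≡35) mod 53; (24|53)=+1, (35|53)=-1; (−1)^{2·6·26}·(+1)^6·(-1)^2 = +1.
v=17: a=17^1·(≡14), b=17^2·(≡11) mod 17; (14|17)=-1, (11|17)=-1; (−1)^{1·2·8}·(-1)^2·(-1)^1 = -1.
v=7: a=7^4·(≡6), b=7^10·(≡2) mod 7; (6|7)=-1, (2|7)=+1; (−1)^{4·10·3}·(-1)^10·(+1)^4 = +1.
v=19: a=19^-1·(≡5), b=19^-3·(≡11) mod 19; (5|19)=+1, (11|19)=+1; (−1)^{-1·-3·9}·(+1)^-3·(+1)^-1 = -1.
v=29: a=29^-2·(≡23), b=29^-2·(≡15) mod 29; (23|29)=+1, (15|29)=-1; (−1)^{-2·-2·14}·(+1)^-2·(-1)^-2 = +1.
v=13: a=13^-2·(≡4), b=13^-8·(≡4) mod 13; (4|13)=+1, (4|13)=+1; (−1)^{-2·-8·6}·(+1)^-8·(+1)^-2 = +1.
v=47: a=47^-2·(≡6), b=47^-6·(≡38) mod 47; (6|47)=+1, (38|47)=-1; (−1)^{-2·-6·23}·(+1)^-6·(-1)^-2 = +1.
v=43: a=43^-2·(≡1), b=43^-6·(≡39) mod 43; (1|43)=+1, (39|43)=-1; (−1)^{-2·-6·21}·(+1)^-6·(-1)^-2 = +1.
Ram(1615, 114) = {17, 19}; no ℚ_17-point on the conic.

[17, 19]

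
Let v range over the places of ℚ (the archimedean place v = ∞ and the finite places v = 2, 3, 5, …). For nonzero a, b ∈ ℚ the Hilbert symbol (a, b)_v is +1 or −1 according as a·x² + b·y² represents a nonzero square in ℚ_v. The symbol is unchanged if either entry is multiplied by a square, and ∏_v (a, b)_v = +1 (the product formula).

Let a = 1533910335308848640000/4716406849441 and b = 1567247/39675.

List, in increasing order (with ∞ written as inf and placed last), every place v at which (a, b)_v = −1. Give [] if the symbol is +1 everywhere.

Mod squares: a ≡ 70499, b ≡ 16269. Check v ∈ {∞, 2, 3, 5, 7, 11, 13, 17, 23, 29, 41, 47}.
v=11: a=11^3·(≡10), b=11^1·(≡3) mod 11; (10|11)=-1, (3|11)=+1; (−1)^{3·1·5}·(-1)^1·(+1)^3 = +1.
v=17: a=17^5·(≡13), b=17^3·(≡7) mod 17; (13|17)=+1, (7|17)=-1; (−1)^{5·3·8}·(+1)^3·(-1)^5 = -1.
v=5: a=5^4·(≡4), b=5^-2·(≡1) mod 5; (4|5)=+1, (1|5)=+1; (−1)^{4·-2·2}·(+1)^-2·(+1)^4 = +1.
v=13: a=13^1·(≡11), b=13^0·(≡7) mod 13; (11|13)=-1, (7|13)=-1; (−1)^{1·0·6}·(-1)^0·(-1)^1 = -1.
v=2: v_2(a)=12, v_2(b)=0; units ≡ 3, 5 (mod 8); ε·ε+αω+βω = 1·0+12·1+0·1 ≡ 0  ⇒  (a,b)_2 = +1.
v=41: a=41^-2·(≡23), b=41^0·(≡33) mod 41; (23|41)=+1, (33|41)=+1; (−1)^{-2·0·20}·(+1)^0·(+1)^-2 = +1.
v=7: a=7^-4·(≡2), b=7^0·(≡4) mod 7; (2|7)=+1, (4|7)=+1; (−1)^{-4·0·3}·(+1)^0·(+1)^-4 = +1.
v=23: a=23^-2·(≡13), b=23^-2·(≡16) mod 23; (13|23)=+1, (16|23)=+1; (−1)^{-2·-2·11}·(+1)^-2·(+1)^-2 = +1.
v=3: a=3^0·(≡2), b=3^-1·(≡2) mod 3; (2|3)=-1, (2|3)=-1; (−1)^{0·-1·1}·(-1)^-1·(-1)^0 = -1.
v=47: a=47^-2·(≡30), b=47^0·(≡18) mod 47; (30|47)=-1, (18|47)=+1; (−1)^{-2·0·23}·(-1)^0·(+1)^-2 = +1.
v=29: a=29^3·(≡6), b=29^1·(≡15) mod 29; (6|29)=+1, (15|29)=-1; (−1)^{3·1·14}·(+1)^1·(-1)^3 = -1.
v=∞: 70499 > 0 and 16269 > 0  ⇒  (a,b)_∞ = +1.
|Ram(70499, 16269)| = 4, even; anisotropic at {3, 13, 17, 29}.

[3, 13, 17, 29]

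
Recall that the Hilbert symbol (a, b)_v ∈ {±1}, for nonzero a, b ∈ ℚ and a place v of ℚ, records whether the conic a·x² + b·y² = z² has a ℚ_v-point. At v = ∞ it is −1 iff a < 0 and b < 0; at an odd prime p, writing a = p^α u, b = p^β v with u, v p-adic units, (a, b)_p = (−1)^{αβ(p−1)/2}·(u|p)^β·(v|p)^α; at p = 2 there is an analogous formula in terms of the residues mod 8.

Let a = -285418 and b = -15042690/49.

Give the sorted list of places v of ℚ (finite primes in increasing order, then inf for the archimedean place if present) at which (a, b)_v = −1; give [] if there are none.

Mod squares: a ≡ -285418, b ≡ -9890. Check v ∈ {∞, 2, 3, 5, 7, 13, 19, 23, 29, 37, 43}.
v=43: a=43^0·(≡16), b=43^1·(≡3) mod 43; (16|43)=+1, (3|43)=-1; (−1)^{0·1·21}·(+1)^1·(-1)^0 = +1.
v=2: v_2(a)=1, v_2(b)=1; units ≡ 3, 7 (mod 8); ε·ε+αω+βω = 1·1+1·0+1·1 ≡ 0  ⇒  (a,b)_2 = +1.
v=29: a=29^1·(≡18), b=29^0·(≡24) mod 29; (18|29)=-1, (24|29)=+1; (−1)^{1·0·14}·(-1)^0·(+1)^1 = +1.
v=19: a=19^1·(≡7), b=19^0·(≡6) mod 19; (7|19)=+1, (6|19)=+1; (−1)^{1·0·9}·(+1)^0·(+1)^1 = +1.
v=37: a=37^1·(≡19), b=37^0·(≡21) mod 37; (19|37)=-1, (21|37)=+1; (−1)^{1·0·18}·(-1)^0·(+1)^1 = +1.
v=3: a=3^0·(≡2), b=3^2·(≡1) mod 3; (2|3)=-1, (1|3)=+1; (−1)^{0·2·1}·(-1)^2·(+1)^0 = +1.
v=13: a=13^0·(≡10), b=13^2·(≡4) mod 13; (10|13)=+1, (4|13)=+1; (−1)^{0·2·6}·(+1)^2·(+1)^0 = +1.
v=23: a=23^0·(≡12), b=23^1·(≡7) mod 23; (12|23)=+1, (7|23)=-1; (−1)^{0·1·11}·(+1)^1·(-1)^0 = +1.
v=5: a=5^0·(≡2), b=5^1·(≡3) mod 5; (2|5)=-1, (3|5)=-1; (−1)^{0·1·2}·(-1)^1·(-1)^0 = -1.
v=7: a=7^1·(≡1), b=7^-2·(≡2) mod 7; (1|7)=+1, (2|7)=+1; (−1)^{1·-2·3}·(+1)^-2·(+1)^1 = +1.
v=∞: -285418 < 0 and -9890 < 0  ⇒  (a,b)_∞ = -1.
Ram(-285418, -9890) = {5, ∞}; no ℚ_5-point on the conic.

[5, inf]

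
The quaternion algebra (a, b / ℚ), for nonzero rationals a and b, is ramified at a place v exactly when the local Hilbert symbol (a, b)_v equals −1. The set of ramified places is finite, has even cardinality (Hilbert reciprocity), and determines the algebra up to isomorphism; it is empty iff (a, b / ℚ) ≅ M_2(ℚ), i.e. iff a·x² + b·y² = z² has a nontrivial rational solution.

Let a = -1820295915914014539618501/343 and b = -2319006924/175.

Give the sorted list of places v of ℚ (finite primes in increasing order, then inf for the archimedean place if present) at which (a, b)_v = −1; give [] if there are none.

Mod squares: a ≡ -52003, b ≡ -852397. Check v ∈ {∞, 2, 3, 5, 7, 13, 17, 19, 23, 29}.
v=3: a=3^10·(≡2), b=3^2·(≡2) mod 3; (2|3)=-1, (2|3)=-1; (−1)^{10·2·1}·(-1)^2·(-1)^10 = +1.
v=13: a=13^2·(≡9), b=13^1·(≡12) mod 13; (9|13)=+1, (12|13)=+1; (−1)^{2·1·6}·(+1)^1·(+1)^2 = +1.
v=∞: -52003 < 0 and -852397 < 0  ⇒  (a,b)_∞ = -1.
v=2: v_2(a)=0, v_2(b)=2; units ≡ 5, 3 (mod 8); ε·ε+αω+βω = 0·1+0·1+2·1 ≡ 0  ⇒  (a,b)_2 = +1.
v=7: a=7^-3·(≡5), b=7^-1·(≡1) mod 7; (5|7)=-1, (1|7)=+1; (−1)^{-3·-1·3}·(-1)^-1·(+1)^-3 = +1.
v=23: a=23^5·(≡2), b=23^2·(≡13) mod 23; (2|23)=+1, (13|23)=+1; (−1)^{5·2·11}·(+1)^2·(+1)^5 = +1.
v=29: a=29^2·(≡4), b=29^1·(≡4) mod 29; (4|29)=+1, (4|29)=+1; (−1)^{2·1·14}·(+1)^1·(+1)^2 = +1.
v=5: a=5^0·(≡3), b=5^-2·(≡3) mod 5; (3|5)=-1, (3|5)=-1; (−1)^{0·-2·2}·(-1)^-2·(-1)^0 = +1.
v=17: a=17^3·(≡16), b=17^1·(≡2) mod 17; (16|17)=+1, (2|17)=+1; (−1)^{3·1·8}·(+1)^1·(+1)^3 = +1.
v=19: a=19^3·(≡14), b=19^1·(≡10) mod 19; (14|19)=-1, (10|19)=-1; (−1)^{3·1·9}·(-1)^1·(-1)^3 = -1.
(-52003, -852397 / ℚ) ramifies at {19, ∞}: a division algebra.

[19, inf]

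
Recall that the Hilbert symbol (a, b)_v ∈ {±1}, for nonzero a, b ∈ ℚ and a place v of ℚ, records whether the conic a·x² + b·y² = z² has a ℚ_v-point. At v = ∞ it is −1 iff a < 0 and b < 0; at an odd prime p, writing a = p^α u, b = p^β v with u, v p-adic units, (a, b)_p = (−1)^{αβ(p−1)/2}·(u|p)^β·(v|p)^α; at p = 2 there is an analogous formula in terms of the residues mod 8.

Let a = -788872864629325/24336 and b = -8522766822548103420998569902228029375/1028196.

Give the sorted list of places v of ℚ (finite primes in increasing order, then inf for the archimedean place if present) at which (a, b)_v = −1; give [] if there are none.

(a, b) ≡ (-1061197, -113183) mod (ℚ^×)²; places V = {2, 3, 5, 7, 11, 13, 19, 23, 29, 37, 41, 43, ∞}.
(a,b)_43: α=1, u≡8; β=2, v≡40 (mod 43); (8|43)=-1, (40|43)=+1; sign (−1)^0·-1^2·+1^1 = +1.
(a,b)_19: α=2, u≡15; β=5, v≡6 (mod 19); (15|19)=-1, (6|19)=+1; sign (−1)^0·-1^5·+1^2 = -1.
(a,b)_23: α=1, u≡19; β=3, v≡4 (mod 23); (19|23)=-1, (4|23)=+1; sign (−1)^1·-1^3·+1^1 = +1.
(a,b)_41: α=2, u≡14; β=4, v≡33 (mod 41); (14|41)=-1, (33|41)=+1; sign (−1)^0·-1^4·+1^2 = +1.
(a,b)_7: α=2, u≡5; β=5, v≡2 (mod 7); (5|7)=-1, (2|7)=+1; sign (−1)^0·-1^5·+1^2 = -1.
(a,b)_5: α=2, u≡2; β=4, v≡3 (mod 5); (2|5)=-1, (3|5)=-1; sign (−1)^0·-1^4·-1^2 = +1.
(a,b)_3: α=-2, u≡2; β=-2, v≡1 (mod 3); (2|3)=-1, (1|3)=+1; sign (−1)^0·-1^-2·+1^-2 = +1.
(a,b)_29: α=1, u≡25; β=2, v≡25 (mod 29); (25|29)=+1, (25|29)=+1; sign (−1)^0·+1^2·+1^1 = +1.
(a,b)_2: α=-4, β=-2; u≡3, v≡1 (mod 8); ε(u)ε(v)=1·0, αω(v)=-4·0, βω(u)=-2·1; sum ≡ 0  ⇒  +1.
(a,b)_37: α=1, u≡17; β=3, v≡9 (mod 37); (17|37)=-1, (9|37)=+1; sign (−1)^0·-1^3·+1^1 = -1.
(a,b)_11: α=0, u≡2; β=2, v≡2 (mod 11); (2|11)=-1, (2|11)=-1; sign (−1)^0·-1^2·-1^0 = +1.
(a,b)_∞: sgn(-1061197)=−, sgn(-113183)=−, so -1.
(a,b)_13: α=-2, u≡5; β=-4, v≡2 (mod 13); (5|13)=-1, (2|13)=-1; sign (−1)^0·-1^-4·-1^-2 = +1.
|Ram(-1061197, -113183)| = 4, even; anisotropic at {7, 19, 37, ∞}.

[7, 19, 37, inf]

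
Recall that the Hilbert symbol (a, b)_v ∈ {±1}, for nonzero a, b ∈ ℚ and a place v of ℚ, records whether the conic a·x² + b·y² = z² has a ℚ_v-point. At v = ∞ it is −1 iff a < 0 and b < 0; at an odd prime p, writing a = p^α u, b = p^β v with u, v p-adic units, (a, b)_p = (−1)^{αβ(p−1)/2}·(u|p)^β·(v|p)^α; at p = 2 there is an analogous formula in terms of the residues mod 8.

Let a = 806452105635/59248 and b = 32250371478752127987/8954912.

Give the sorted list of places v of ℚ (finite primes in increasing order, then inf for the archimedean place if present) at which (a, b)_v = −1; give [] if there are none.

[2, 7, 17, 19]

Mod squares: a ≡ 24605, b ≡ 374. Check v ∈ {∞, 2, 3, 5, 7, 11, 13, 17, 19, 23, 37}.
v=13: a=13^0·(≡1), b=13^2·(≡10) mod 13; (1|13)=+1, (10|13)=+1; (−1)^{0·2·6}·(+1)^2·(+1)^0 = +1.
v=11: a=11^2·(≡1), b=11^3·(≡5) mod 11; (1|11)=+1, (5|11)=+1; (−1)^{2·3·5}·(+1)^3·(+1)^2 = +1.
v=37: a=37^1·(≡21), b=37^2·(≡4) mod 37; (21|37)=+1, (4|37)=+1; (−1)^{1·2·18}·(+1)^2·(+1)^1 = +1.
v=∞: 24605 > 0 and 374 > 0  ⇒  (a,b)_∞ = +1.
v=2: v_2(a)=-4, v_2(b)=-5; units ≡ 5, 3 (mod 8); ε·ε+αω+βω = 0·1+-4·1+-5·1 ≡ 1  ⇒  (a,b)_2 = -1.
v=7: a=7^-1·(≡1), b=7^0·(≡6) mod 7; (1|7)=+1, (6|7)=-1; (−1)^{-1·0·3}·(+1)^0·(-1)^-1 = -1.
v=3: a=3^8·(≡2), b=3^10·(≡2) mod 3; (2|3)=-1, (2|3)=-1; (−1)^{8·10·1}·(-1)^10·(-1)^8 = +1.
v=19: a=19^1·(≡12), b=19^2·(≡3) mod 19; (12|19)=-1, (3|19)=-1; (−1)^{1·2·9}·(-1)^2·(-1)^1 = -1.
v=5: a=5^1·(≡4), b=5^0·(≡1) mod 5; (4|5)=+1, (1|5)=+1; (−1)^{1·0·2}·(+1)^0·(+1)^1 = +1.
v=17: a=17^2·(≡14), b=17^3·(≡10) mod 17; (14|17)=-1, (10|17)=-1; (−1)^{2·3·8}·(-1)^3·(-1)^2 = -1.
v=23: a=23^-2·(≡3), b=23^-4·(≡18) mod 23; (3|23)=+1, (18|23)=+1; (−1)^{-2·-4·11}·(+1)^-4·(+1)^-2 = +1.
|Ram(24605, 374)| = 4, even; anisotropic at {2, 7, 17, 19}.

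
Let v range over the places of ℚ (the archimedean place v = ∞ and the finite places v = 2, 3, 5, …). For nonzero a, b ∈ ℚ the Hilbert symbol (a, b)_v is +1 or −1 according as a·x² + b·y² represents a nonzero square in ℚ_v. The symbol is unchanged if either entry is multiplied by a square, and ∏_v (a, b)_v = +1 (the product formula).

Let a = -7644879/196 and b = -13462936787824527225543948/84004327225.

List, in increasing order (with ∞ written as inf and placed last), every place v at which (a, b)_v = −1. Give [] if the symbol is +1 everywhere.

[11, inf]

(a, b) ≡ (-849431, -82203) mod (ℚ^×)²; places V = {2, 3, 5, 7, 11, 13, 31, 47, 53, ∞}.
(a,b)_5: α=0, u≡1; β=-2, v≡3 (mod 5); (1|5)=+1, (3|5)=-1; sign (−1)^0·+1^-2·-1^0 = +1.
(a,b)_31: α=1, u≡12; β=4, v≡5 (mod 31); (12|31)=-1, (5|31)=+1; sign (−1)^0·-1^4·+1^1 = +1.
(a,b)_53: α=1, u≡35; β=3, v≡14 (mod 53); (35|53)=-1, (14|53)=-1; sign (−1)^0·-1^3·-1^1 = +1.
(a,b)_13: α=0, u≡5; β=-4, v≡10 (mod 13); (5|13)=-1, (10|13)=+1; sign (−1)^0·-1^-4·+1^0 = +1.
(a,b)_47: α=1, u≡13; β=3, v≡14 (mod 47); (13|47)=-1, (14|47)=+1; sign (−1)^1·-1^3·+1^1 = +1.
(a,b)_∞: sgn(-849431)=−, sgn(-82203)=−, so -1.
(a,b)_11: α=1, u≡10; β=3, v≡7 (mod 11); (10|11)=-1, (7|11)=-1; sign (−1)^1·-1^3·-1^1 = -1.
(a,b)_2: α=-2, β=2; u≡1, v≡5 (mod 8); ε(u)ε(v)=0·0, αω(v)=-2·1, βω(u)=2·0; sum ≡ 0  ⇒  +1.
(a,b)_7: α=-2, u≡6; β=-6, v≡6 (mod 7); (6|7)=-1, (6|7)=-1; sign (−1)^0·-1^-6·-1^-2 = +1.
(a,b)_3: α=2, u≡1; β=11, v≡1 (mod 3); (1|3)=+1, (1|3)=+1; sign (−1)^0·+1^11·+1^2 = +1.
|Ram(-849431, -82203)| = 2, even; anisotropic at {11, ∞}.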